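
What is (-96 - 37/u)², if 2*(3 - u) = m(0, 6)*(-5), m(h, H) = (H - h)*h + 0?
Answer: 105625/9 ≈ 11736.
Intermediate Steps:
m(h, H) = h*(H - h) (m(h, H) = h*(H - h) + 0 = h*(H - h))
u = 3 (u = 3 - 0*(6 - 1*0)*(-5)/2 = 3 - 0*(6 + 0)*(-5)/2 = 3 - 0*6*(-5)/2 = 3 - 0*(-5) = 3 - ½*0 = 3 + 0 = 3)
(-96 - 37/u)² = (-96 - 37/3)² = (-325/3)² = 105625/9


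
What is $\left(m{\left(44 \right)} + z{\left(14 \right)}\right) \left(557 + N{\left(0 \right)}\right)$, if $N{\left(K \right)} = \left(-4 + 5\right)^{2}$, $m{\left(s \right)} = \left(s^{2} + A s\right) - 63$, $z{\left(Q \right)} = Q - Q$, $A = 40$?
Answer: $2027214$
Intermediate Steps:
$z{\left(Q \right)} = 0$
$m{\left(s \right)} = -63 + s^{2} + 40 s$ ($m{\left(s \right)} = \left(s^{2} + 40 s\right) - 63 = -63 + s^{2} + 40 s$)
$N{\left(K \right)} = 1$ ($N{\left(K \right)} = 1^{2} = 1$)
$\left(m{\left(44 \right)} + z{\left(14 \right)}\right) \left(557 + N{\left(0 \right)}\right) = \left(\left(-63 + 44^{2} + 40 \cdot 44\right) + 0\right) \left(557 + 1\right) = \left(\left(-63 + 1936 + 1760\right) + 0\right) 558 = \left(3633 + 0\right) 558 = 3633 \cdot 558 = 2027214$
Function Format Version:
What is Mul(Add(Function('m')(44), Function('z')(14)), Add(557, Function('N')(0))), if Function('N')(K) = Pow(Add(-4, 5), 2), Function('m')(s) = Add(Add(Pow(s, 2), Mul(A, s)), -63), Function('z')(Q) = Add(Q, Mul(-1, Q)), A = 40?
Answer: 2027214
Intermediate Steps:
Function('z')(Q) = 0
Function('m')(s) = Add(-63, Pow(s, 2), Mul(40, s)) (Function('m')(s) = Add(Add(Pow(s, 2), Mul(40, s)), -63) = Add(-63, Pow(s, 2), Mul(40, s)))
Function('N')(K) = 1 (Function('N')(K) = Pow(1, 2) = 1)
Mul(Add(Function('m')(44), Function('z')(14)), Add(557, Function('N')(0))) = Mul(Add(Add(-63, Pow(44, 2), Mul(40, 44)), 0), Add(557, 1)) = Mul(Add(Add(-63, 1936, 1760), 0), 558) = Mul(Add(3633, 0), 558) = Mul(3633, 558) = 2027214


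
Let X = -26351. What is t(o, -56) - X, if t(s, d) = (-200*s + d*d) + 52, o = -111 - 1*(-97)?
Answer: 32339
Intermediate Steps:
o = -14 (o = -111 + 97 = -14)
t(s, d) = 52 + d² - 200*s (t(s, d) = (-200*s + d²) + 52 = (d² - 200*s) + 52 = 52 + d² - 200*s)
t(o, -56) - X = (52 + (-56)² - 200*(-14)) - 1*(-26351) = (52 + 3136 + 2800) + 26351 = 5988 + 26351 = 32339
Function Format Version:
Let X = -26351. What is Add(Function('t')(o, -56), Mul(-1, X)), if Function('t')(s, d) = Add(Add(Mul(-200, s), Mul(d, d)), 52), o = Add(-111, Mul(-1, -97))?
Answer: 32339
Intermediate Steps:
o = -14 (o = Add(-111, 97) = -14)
Function('t')(s, d) = Add(52, Pow(d, 2), Mul(-200, s)) (Function('t')(s, d) = Add(Add(Mul(-200, s), Pow(d, 2)), 52) = Add(Add(Pow(d, 2), Mul(-200, s)), 52) = Add(52, Pow(d, 2), Mul(-200, s)))
Add(Function('t')(o, -56), Mul(-1, X)) = Add(Add(52, Pow(-56, 2), Mul(-200, -14)), Mul(-1, -26351)) = Add(Add(52, 3136, 2800), 26351) = Add(5988, 26351) = 32339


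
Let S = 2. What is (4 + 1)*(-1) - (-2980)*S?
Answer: 5955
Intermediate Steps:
(4 + 1)*(-1) - (-2980)*S = (4 + 1)*(-1) - (-2980)*2 = 5*(-1) - 149*(-40) = -5 + 5960 = 5955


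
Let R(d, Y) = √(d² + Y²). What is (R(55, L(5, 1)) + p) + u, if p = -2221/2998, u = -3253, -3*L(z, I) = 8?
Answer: -9754715/2998 + √27289/3 ≈ -3198.7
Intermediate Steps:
L(z, I) = -8/3 (L(z, I) = -⅓*8 = -8/3)
R(d, Y) = √(Y² + d²)
p = -2221/2998 (p = -2221*1/2998 = -2221/2998 ≈ -0.74083)
(R(55, L(5, 1)) + p) + u = (√((-8/3)² + 55²) - 2221/2998) - 3253 = (√(64/9 + 3025) - 2221/2998) - 3253 = (√(27289/9) - 2221/2998) - 3253 = (√27289/3 - 2221/2998) - 3253 = (-2221/2998 + √27289/3) - 3253 = -9754715/2998 + √27289/3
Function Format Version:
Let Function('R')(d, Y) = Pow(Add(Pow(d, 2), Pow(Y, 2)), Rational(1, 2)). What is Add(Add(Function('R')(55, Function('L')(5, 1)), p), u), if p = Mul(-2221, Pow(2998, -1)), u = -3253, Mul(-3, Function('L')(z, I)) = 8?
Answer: Add(Rational(-9754715, 2998), Mul(Rational(1, 3), Pow(27289, Rational(1, 2)))) ≈ -3198.7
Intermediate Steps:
Function('L')(z, I) = Rational(-8, 3) (Function('L')(z, I) = Mul(Rational(-1, 3), 8) = Rational(-8, 3))
Function('R')(d, Y) = Pow(Add(Pow(Y, 2), Pow(d, 2)), Rational(1, 2))
p = Rational(-2221, 2998) (p = Mul(-2221, Rational(1, 2998)) = Rational(-2221, 2998) ≈ -0.74083)
Add(Add(Function('R')(55, Function('L')(5, 1)), p), u) = Add(Add(Pow(Add(Pow(Rational(-8, 3), 2), Pow(55, 2)), Rational(1, 2)), Rational(-2221, 2998)), -3253) = Add(Add(Pow(Add(Rational(64, 9), 3025), Rational(1, 2)), Rational(-2221, 2998)), -3253) = Add(Add(Pow(Rational(27289, 9), Rational(1, 2)), Rational(-2221, 2998)), -3253) = Add(Add(Mul(Rational(1, 3), Pow(27289, Rational(1, 2))), Rational(-2221, 2998)), -3253) = Add(Add(Rational(-2221, 2998), Mul(Rational(1, 3), Pow(27289, Rational(1, 2)))), -3253) = Add(Rational(-9754715, 2998), Mul(Rational(1, 3), Pow(27289, Rational(1, 2))))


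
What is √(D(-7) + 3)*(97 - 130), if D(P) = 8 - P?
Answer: -99*√2 ≈ -140.01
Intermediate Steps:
√(D(-7) + 3)*(97 - 130) = √((8 - 1*(-7)) + 3)*(97 - 130) = √((8 + 7) + 3)*(-33) = √(15 + 3)*(-33) = √18*(-33) = (3*√2)*(-33) = -99*√2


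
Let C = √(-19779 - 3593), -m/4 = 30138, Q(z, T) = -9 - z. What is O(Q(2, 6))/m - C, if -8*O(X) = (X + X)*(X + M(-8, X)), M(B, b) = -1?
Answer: 11/40184 - 2*I*√5843 ≈ 0.00027374 - 152.88*I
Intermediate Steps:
m = -120552 (m = -4*30138 = -120552)
O(X) = -X*(-1 + X)/4 (O(X) = -(X + X)*(X - 1)/8 = -2*X*(-1 + X)/8 = -X*(-1 + X)/4)
C = 2*I*√5843 (C = √(-23372) = 2*I*√5843 ≈ 152.88*I)
O(Q(2, 6))/m - C = ((-9 - 1*2)*(1 - (-9 - 1*2))/4)/(-120552) - 2*I*√5843 = ((-9 - 2)*(1 - (-9 - 2))/4)*(-1/120552) - 2*I*√5843 = ((¼)*(-11)*(1 - 1*(-11)))*(-1/120552) - 2*I*√5843 = ((¼)*(-11)*(1 + 11))*(-1/120552) - 2*I*√5843 = ((¼)*(-11)*12)*(-1/120552) - 2*I*√5843 = -33*(-1/120552) - 2*I*√5843 = 11/40184 - 2*I*√5843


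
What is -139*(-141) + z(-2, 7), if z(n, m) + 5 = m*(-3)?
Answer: 19573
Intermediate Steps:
z(n, m) = -5 - 3*m (z(n, m) = -5 + m*(-3) = -5 - 3*m)
-139*(-141) + z(-2, 7) = -139*(-141) + (-5 - 3*7) = 19599 + (-5 - 21) = 19599 - 26 = 19573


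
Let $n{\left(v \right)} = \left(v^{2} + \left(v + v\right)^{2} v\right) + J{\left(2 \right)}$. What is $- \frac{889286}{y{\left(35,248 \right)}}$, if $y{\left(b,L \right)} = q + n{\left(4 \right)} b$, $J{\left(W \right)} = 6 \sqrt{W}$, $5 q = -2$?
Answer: $- \frac{17636764595}{188613717} + \frac{389062625 \sqrt{2}}{188613717} \approx -90.59$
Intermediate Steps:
$q = - \frac{2}{5}$ ($q = \frac{1}{5} \left(-2\right) = - \frac{2}{5} \approx -0.4$)
$n{\left(v \right)} = v^{2} + 4 v^{3} + 6 \sqrt{2}$ ($n{\left(v \right)} = \left(v^{2} + \left(v + v\right)^{2} v\right) + 6 \sqrt{2} = \left(v^{2} + \left(2 v\right)^{2} v\right) + 6 \sqrt{2} = \left(v^{2} + 4 v^{2} v\right) + 6 \sqrt{2} = \left(v^{2} + 4 v^{3}\right) + 6 \sqrt{2} = v^{2} + 4 v^{3} + 6 \sqrt{2}$)
$y{\left(b,L \right)} = - \frac{2}{5} + b \left(272 + 6 \sqrt{2}\right)$ ($y{\left(b,L \right)} = - \frac{2}{5} + \left(4^{2} + 4 \cdot 4^{3} + 6 \sqrt{2}\right) b = - \frac{2}{5} + \left(16 + 4 \cdot 64 + 6 \sqrt{2}\right) b = - \frac{2}{5} + \left(16 + 256 + 6 \sqrt{2}\right) b = - \frac{2}{5} + \left(272 + 6 \sqrt{2}\right) b = - \frac{2}{5} + b \left(272 + 6 \sqrt{2}\right)$)
$- \frac{889286}{y{\left(35,248 \right)}} = - \frac{889286}{- \frac{2}{5} + 2 \cdot 35 \left(136 + 3 \sqrt{2}\right)} = - \frac{889286}{- \frac{2}{5} + \left(9520 + 210 \sqrt{2}\right)} = - \frac{889286}{\frac{47598}{5} + 210 \sqrt{2}}$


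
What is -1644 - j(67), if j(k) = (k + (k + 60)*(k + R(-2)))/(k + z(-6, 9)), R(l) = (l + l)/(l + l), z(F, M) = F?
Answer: -108987/61 ≈ -1786.7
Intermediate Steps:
R(l) = 1 (R(l) = (2*l)/((2*l)) = (2*l)*(1/(2*l)) = 1)
j(k) = (k + (1 + k)*(60 + k))/(-6 + k) (j(k) = (k + (k + 60)*(k + 1))/(k - 6) = (k + (60 + k)*(1 + k))/(-6 + k) = (k + (1 + k)*(60 + k))/(-6 + k))
-1644 - j(67) = -1644 - (60 + 67**2 + 62*67)/(-6 + 67) = -1644 - (60 + 4489 + 4154)/61 = -1644 - 8703/61 = -108987/61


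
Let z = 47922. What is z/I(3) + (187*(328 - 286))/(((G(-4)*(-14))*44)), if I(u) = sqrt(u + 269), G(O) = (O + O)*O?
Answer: -51/128 + 23961*sqrt(17)/34 ≈ 2905.3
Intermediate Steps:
G(O) = 2*O**2 (G(O) = (2*O)*O = 2*O**2)
I(u) = sqrt(269 + u)
z/I(3) + (187*(328 - 286))/(((G(-4)*(-14))*44)) = 47922/(sqrt(269 + 3)) + (187*(328 - 286))/((((2*(-4)**2)*(-14))*44)) = 47922/(sqrt(272)) + (187*42)/((((2*16)*(-14))*44)) = 47922/((4*sqrt(17))) + 7854/(((32*(-14))*44)) = 47922*(sqrt(17)/68) + 7854/((-448*44)) = 23961*sqrt(17)/34 + 7854/(-19712) = 23961*sqrt(17)/34 + 7854*(-1/19712) = 23961*sqrt(17)/34 - 51/128 = -51/128 + 23961*sqrt(17)/34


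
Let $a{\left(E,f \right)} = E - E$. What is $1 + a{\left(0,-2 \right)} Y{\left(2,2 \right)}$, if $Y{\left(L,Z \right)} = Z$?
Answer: $1$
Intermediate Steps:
$a{\left(E,f \right)} = 0$
$1 + a{\left(0,-2 \right)} Y{\left(2,2 \right)} = 1 + 0 \cdot 2 = 1 + 0 = 1$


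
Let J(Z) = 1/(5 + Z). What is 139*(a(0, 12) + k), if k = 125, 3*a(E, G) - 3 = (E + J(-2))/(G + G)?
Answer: 3783163/216 ≈ 17515.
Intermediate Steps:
a(E, G) = 1 + (⅓ + E)/(6*G) (a(E, G) = 1 + ((E + 1/(5 - 2))/(G + G))/3 = 1 + ((E + 1/3)/((2*G)))/3 = 1 + ((E + ⅓)*(1/(2*G)))/3 = 1 + ((⅓ + E)*(1/(2*G)))/3 = 1 + ((⅓ + E)/(2*G))/3 = 1 + (⅓ + E)/(6*G))
139*(a(0, 12) + k) = 139*((1/18 + 12 + (⅙)*0)/12 + 125) = 139*((1/18 + 12 + 0)/12 + 125) = 139*((1/12)*(217/18) + 125) = 139*(217/216 + 125) = 139*(27217/216) = 3783163/216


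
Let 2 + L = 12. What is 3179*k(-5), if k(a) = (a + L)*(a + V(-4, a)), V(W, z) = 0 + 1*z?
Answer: -158950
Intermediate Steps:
L = 10 (L = -2 + 12 = 10)
V(W, z) = z (V(W, z) = 0 + z = z)
k(a) = 2*a*(10 + a) (k(a) = (a + 10)*(a + a) = (10 + a)*(2*a) = 2*a*(10 + a))
3179*k(-5) = 3179*(2*(-5)*(10 - 5)) = 3179*(2*(-5)*5) = 3179*(-50) = -158950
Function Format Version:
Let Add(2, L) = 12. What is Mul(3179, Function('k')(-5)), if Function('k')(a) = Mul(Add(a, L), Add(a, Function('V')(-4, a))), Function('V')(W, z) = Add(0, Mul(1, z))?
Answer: -158950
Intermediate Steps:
L = 10 (L = Add(-2, 12) = 10)
Function('V')(W, z) = z (Function('V')(W, z) = Add(0, z) = z)
Function('k')(a) = Mul(2, a, Add(10, a)) (Function('k')(a) = Mul(Add(a, 10), Add(a, a)) = Mul(Add(10, a), Mul(2, a)) = Mul(2, a, Add(10, a)))
Mul(3179, Function('k')(-5)) = Mul(3179, Mul(2, -5, Add(10, -5))) = Mul(3179, Mul(2, -5, 5)) = Mul(3179, -50) = -158950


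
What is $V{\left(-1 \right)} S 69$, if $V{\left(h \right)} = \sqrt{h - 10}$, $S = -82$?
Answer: $- 5658 i \sqrt{11} \approx - 18765.0 i$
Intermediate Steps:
$V{\left(h \right)} = \sqrt{-10 + h}$
$V{\left(-1 \right)} S 69 = \sqrt{-10 - 1} \left(-82\right) 69 = \sqrt{-11} \left(-82\right) 69 = i \sqrt{11} \left(-82\right) 69 = - 82 i \sqrt{11} \cdot 69 = - 5658 i \sqrt{11}$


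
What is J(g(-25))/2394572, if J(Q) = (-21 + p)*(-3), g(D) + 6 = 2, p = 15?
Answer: 9/1197286 ≈ 7.5170e-6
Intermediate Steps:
g(D) = -4 (g(D) = -6 + 2 = -4)
J(Q) = 18 (J(Q) = (-21 + 15)*(-3) = -6*(-3) = 18)
J(g(-25))/2394572 = 18/2394572 = 18*(1/2394572) = 9/1197286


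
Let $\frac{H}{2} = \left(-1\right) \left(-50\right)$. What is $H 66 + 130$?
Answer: $6730$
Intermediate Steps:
$H = 100$ ($H = 2 \left(\left(-1\right) \left(-50\right)\right) = 2 \cdot 50 = 100$)
$H 66 + 130 = 100 \cdot 66 + 130 = 6600 + 130 = 6730$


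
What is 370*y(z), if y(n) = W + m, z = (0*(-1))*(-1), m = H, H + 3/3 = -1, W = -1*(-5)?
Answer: 1110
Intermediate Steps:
W = 5
H = -2 (H = -1 - 1 = -2)
m = -2
z = 0 (z = 0*(-1) = 0)
y(n) = 3 (y(n) = 5 - 2 = 3)
370*y(z) = 370*3 = 1110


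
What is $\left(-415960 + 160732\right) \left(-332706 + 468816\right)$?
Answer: $-34739083080$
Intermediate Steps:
$\left(-415960 + 160732\right) \left(-332706 + 468816\right) = \left(-255228\right) 136110 = -34739083080$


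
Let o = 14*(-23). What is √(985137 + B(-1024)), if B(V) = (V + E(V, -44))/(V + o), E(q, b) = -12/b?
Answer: √215959571006498/14806 ≈ 992.54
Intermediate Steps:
o = -322
B(V) = (3/11 + V)/(-322 + V) (B(V) = (V - 12/(-44))/(V - 322) = (V - 12*(-1/44))/(-322 + V) = (V + 3/11)/(-322 + V) = (3/11 + V)/(-322 + V))
√(985137 + B(-1024)) = √(985137 + (3/11 - 1024)/(-322 - 1024)) = √(985137 - 11261/11/(-1346)) = √(985137 - 1/1346*(-11261/11)) = √(985137 + 11261/14806) = √(14585949683/14806) = √215959571006498/14806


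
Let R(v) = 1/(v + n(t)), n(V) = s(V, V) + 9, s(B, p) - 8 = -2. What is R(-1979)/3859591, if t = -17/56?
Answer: -1/7580236724 ≈ -1.3192e-10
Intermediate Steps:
s(B, p) = 6 (s(B, p) = 8 - 2 = 6)
t = -17/56 (t = -17*1/56 = -17/56 ≈ -0.30357)
n(V) = 15 (n(V) = 6 + 9 = 15)
R(v) = 1/(15 + v) (R(v) = 1/(v + 15) = 1/(15 + v))
R(-1979)/3859591 = 1/((15 - 1979)*3859591) = (1/3859591)/(-1964) = -1/1964*1/3859591 = -1/7580236724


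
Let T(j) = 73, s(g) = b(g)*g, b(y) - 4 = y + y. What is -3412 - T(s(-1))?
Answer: -3485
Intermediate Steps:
b(y) = 4 + 2*y (b(y) = 4 + (y + y) = 4 + 2*y)
s(g) = g*(4 + 2*g) (s(g) = (4 + 2*g)*g = g*(4 + 2*g))
-3412 - T(s(-1)) = -3412 - 1*73 = -3412 - 73 = -3485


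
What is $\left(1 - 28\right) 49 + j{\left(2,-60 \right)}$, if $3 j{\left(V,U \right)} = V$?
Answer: $- \frac{3967}{3} \approx -1322.3$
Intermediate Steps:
$j{\left(V,U \right)} = \frac{V}{3}$
$\left(1 - 28\right) 49 + j{\left(2,-60 \right)} = \left(1 - 28\right) 49 + \frac{1}{3} \cdot 2 = \left(-27\right) 49 + \frac{2}{3} = -1323 + \frac{2}{3} = - \frac{3967}{3}$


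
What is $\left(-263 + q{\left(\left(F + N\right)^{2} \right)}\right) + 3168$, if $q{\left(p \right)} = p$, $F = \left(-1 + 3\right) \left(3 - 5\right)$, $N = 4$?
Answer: $2905$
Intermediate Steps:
$F = -4$ ($F = 2 \left(-2\right) = -4$)
$\left(-263 + q{\left(\left(F + N\right)^{2} \right)}\right) + 3168 = \left(-263 + \left(-4 + 4\right)^{2}\right) + 3168 = \left(-263 + 0^{2}\right) + 3168 = \left(-263 + 0\right) + 3168 = -263 + 3168 = 2905$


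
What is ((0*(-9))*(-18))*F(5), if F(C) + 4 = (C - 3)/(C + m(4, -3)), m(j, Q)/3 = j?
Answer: 0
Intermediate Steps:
m(j, Q) = 3*j
F(C) = -4 + (-3 + C)/(12 + C) (F(C) = -4 + (C - 3)/(C + 3*4) = -4 + (-3 + C)/(C + 12) = -4 + (-3 + C)/(12 + C))
((0*(-9))*(-18))*F(5) = ((0*(-9))*(-18))*(3*(-17 - 1*5)/(12 + 5)) = (0*(-18))*(3*(-17 - 5)/17) = 0*(3*(1/17)*(-22)) = 0*(-66/17) = 0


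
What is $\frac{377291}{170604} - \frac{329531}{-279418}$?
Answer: $\frac{80820601681}{23834914236} \approx 3.3909$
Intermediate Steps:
$\frac{377291}{170604} - \frac{329531}{-279418} = 377291 \cdot \frac{1}{170604} - - \frac{329531}{279418} = \frac{377291}{170604} + \frac{329531}{279418} = \frac{80820601681}{23834914236}$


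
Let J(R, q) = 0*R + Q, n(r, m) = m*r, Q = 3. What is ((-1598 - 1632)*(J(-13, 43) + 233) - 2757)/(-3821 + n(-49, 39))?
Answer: 765037/5732 ≈ 133.47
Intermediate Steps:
J(R, q) = 3 (J(R, q) = 0*R + 3 = 0 + 3 = 3)
((-1598 - 1632)*(J(-13, 43) + 233) - 2757)/(-3821 + n(-49, 39)) = ((-1598 - 1632)*(3 + 233) - 2757)/(-3821 + 39*(-49)) = (-3230*236 - 2757)/(-3821 - 1911) = (-762280 - 2757)/(-5732) = -765037*(-1/5732) = 765037/5732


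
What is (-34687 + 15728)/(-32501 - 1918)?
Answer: 18959/34419 ≈ 0.55083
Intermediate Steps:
(-34687 + 15728)/(-32501 - 1918) = -18959/(-34419) = -18959*(-1/34419) = 18959/34419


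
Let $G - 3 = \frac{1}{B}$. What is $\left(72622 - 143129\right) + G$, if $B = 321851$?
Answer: $- \frac{22691782903}{321851} \approx -70504.0$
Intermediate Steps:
$G = \frac{965554}{321851}$ ($G = 3 + \frac{1}{321851} = \frac{965554}{321851} \approx 3.0$)
$\left(72622 - 143129\right) + G = \left(72622 - 143129\right) + \frac{965554}{321851} = -70507 + \frac{965554}{321851} = - \frac{22691782903}{321851}$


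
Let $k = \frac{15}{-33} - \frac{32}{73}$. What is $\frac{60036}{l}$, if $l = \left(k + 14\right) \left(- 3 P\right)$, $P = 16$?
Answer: $- \frac{4017409}{42100} \approx -95.425$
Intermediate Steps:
$k = - \frac{717}{803}$ ($k = 15 \left(- \frac{1}{33}\right) - \frac{32}{73} = - \frac{5}{11} - \frac{32}{73} = - \frac{717}{803} \approx -0.8929$)
$l = - \frac{505200}{803}$ ($l = \left(- \frac{717}{803} + 14\right) \left(\left(-3\right) 16\right) = \frac{10525}{803} \left(-48\right) = - \frac{505200}{803} \approx -629.14$)
$\frac{60036}{l} = \frac{60036}{- \frac{505200}{803}} = 60036 \left(- \frac{803}{505200}\right) = - \frac{4017409}{42100}$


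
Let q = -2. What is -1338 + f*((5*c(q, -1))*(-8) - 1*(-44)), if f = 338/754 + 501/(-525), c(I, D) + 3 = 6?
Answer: -6595182/5075 ≈ -1299.5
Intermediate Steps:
c(I, D) = 3 (c(I, D) = -3 + 6 = 3)
f = -2568/5075 (f = 338*(1/754) + 501*(-1/525) = 13/29 - 167/175 = -2568/5075 ≈ -0.50601)
-1338 + f*((5*c(q, -1))*(-8) - 1*(-44)) = -1338 - 2568*((5*3)*(-8) - 1*(-44))/5075 = -1338 - 2568*(15*(-8) + 44)/5075 = -1338 - 2568*(-120 + 44)/5075 = -1338 - 2568/5075*(-76) = -1338 + 195168/5075 = -6595182/5075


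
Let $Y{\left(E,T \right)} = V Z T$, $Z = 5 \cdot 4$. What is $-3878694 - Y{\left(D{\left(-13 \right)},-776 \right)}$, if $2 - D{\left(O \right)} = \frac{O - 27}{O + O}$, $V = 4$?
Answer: $-3816614$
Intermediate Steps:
$Z = 20$
$D{\left(O \right)} = 2 - \frac{-27 + O}{2 O}$ ($D{\left(O \right)} = 2 - \frac{O - 27}{O + O} = 2 - \frac{-27 + O}{2 O}$)
$Y{\left(E,T \right)} = 80 T$ ($Y{\left(E,T \right)} = 4 \cdot 20 T = 80 T$)
$-3878694 - Y{\left(D{\left(-13 \right)},-776 \right)} = -3878694 - 80 \left(-776\right) = -3878694 - -62080 = -3878694 + 62080 = -3816614$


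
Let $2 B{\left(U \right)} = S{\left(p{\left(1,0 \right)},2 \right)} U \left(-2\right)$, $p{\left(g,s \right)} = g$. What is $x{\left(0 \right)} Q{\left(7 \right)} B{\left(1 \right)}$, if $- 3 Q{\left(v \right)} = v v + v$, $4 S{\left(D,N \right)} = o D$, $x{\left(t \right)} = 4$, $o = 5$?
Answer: $\frac{280}{3} \approx 93.333$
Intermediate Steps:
$S{\left(D,N \right)} = \frac{5 D}{4}$
$Q{\left(v \right)} = - \frac{v}{3} - \frac{v^{2}}{3}$ ($Q{\left(v \right)} = - \frac{v v + v}{3} = - \frac{v^{2} + v}{3} = - \frac{v + v^{2}}{3} = - \frac{v}{3} - \frac{v^{2}}{3}$)
$B{\left(U \right)} = - \frac{5 U}{4}$ ($B{\left(U \right)} = \frac{\frac{5}{4} \cdot 1 U \left(-2\right)}{2} = \frac{\frac{5 U}{4} \left(-2\right)}{2} = \frac{\left(- \frac{5}{2}\right) U}{2} = - \frac{5 U}{4}$)
$x{\left(0 \right)} Q{\left(7 \right)} B{\left(1 \right)} = 4 \left(\left(- \frac{1}{3}\right) 7 \left(1 + 7\right)\right) \left(\left(- \frac{5}{4}\right) 1\right) = 4 \left(\left(- \frac{1}{3}\right) 7 \cdot 8\right) \left(- \frac{5}{4}\right) = 4 \left(- \frac{56}{3}\right) \left(- \frac{5}{4}\right) = \left(- \frac{224}{3}\right) \left(- \frac{5}{4}\right) = \frac{280}{3}$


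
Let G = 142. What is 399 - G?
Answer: 257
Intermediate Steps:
399 - G = 399 - 1*142 = 399 - 142 = 257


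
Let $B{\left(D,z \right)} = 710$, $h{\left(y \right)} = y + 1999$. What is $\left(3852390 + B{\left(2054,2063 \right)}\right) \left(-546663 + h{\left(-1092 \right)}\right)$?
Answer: $-2102852443600$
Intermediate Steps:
$h{\left(y \right)} = 1999 + y$
$\left(3852390 + B{\left(2054,2063 \right)}\right) \left(-546663 + h{\left(-1092 \right)}\right) = \left(3852390 + 710\right) \left(-546663 + \left(1999 - 1092\right)\right) = 3853100 \left(-546663 + 907\right) = 3853100 \left(-545756\right) = -2102852443600$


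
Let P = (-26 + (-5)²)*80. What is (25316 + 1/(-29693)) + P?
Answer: 749332547/29693 ≈ 25236.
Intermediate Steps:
P = -80 (P = (-26 + 25)*80 = -1*80 = -80)
(25316 + 1/(-29693)) + P = (25316 + 1/(-29693)) - 80 = (25316 - 1/29693) - 80 = 751707987/29693 - 80 = 749332547/29693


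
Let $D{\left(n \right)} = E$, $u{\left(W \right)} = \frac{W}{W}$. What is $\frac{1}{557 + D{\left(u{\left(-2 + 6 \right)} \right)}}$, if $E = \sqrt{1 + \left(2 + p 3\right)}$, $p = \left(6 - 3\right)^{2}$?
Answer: $\frac{557}{310219} - \frac{\sqrt{30}}{310219} \approx 0.0017779$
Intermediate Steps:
$p = 9$ ($p = 3^{2} = 9$)
$u{\left(W \right)} = 1$
$E = \sqrt{30}$ ($E = \sqrt{1 + \left(2 + 9 \cdot 3\right)} = \sqrt{1 + \left(2 + 27\right)} = \sqrt{1 + 29} = \sqrt{30} \approx 5.4772$)
$D{\left(n \right)} = \sqrt{30}$
$\frac{1}{557 + D{\left(u{\left(-2 + 6 \right)} \right)}} = \frac{1}{557 + \sqrt{30}}$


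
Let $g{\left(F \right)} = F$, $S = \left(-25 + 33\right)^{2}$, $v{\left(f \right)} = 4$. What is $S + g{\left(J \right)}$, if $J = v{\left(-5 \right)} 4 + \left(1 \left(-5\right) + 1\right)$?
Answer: $76$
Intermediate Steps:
$S = 64$ ($S = 8^{2} = 64$)
$J = 12$ ($J = 4 \cdot 4 + \left(1 \left(-5\right) + 1\right) = 16 + \left(-5 + 1\right) = 16 - 4 = 12$)
$S + g{\left(J \right)} = 64 + 12 = 76$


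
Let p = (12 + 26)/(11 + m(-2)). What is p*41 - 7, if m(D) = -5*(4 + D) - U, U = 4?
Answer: -1579/3 ≈ -526.33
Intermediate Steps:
m(D) = -24 - 5*D (m(D) = -5*(4 + D) - 1*4 = (-20 - 5*D) - 4 = -24 - 5*D)
p = -38/3 (p = (12 + 26)/(11 + (-24 - 5*(-2))) = 38/(11 + (-24 + 10)) = 38/(11 - 14) = 38/(-3) = 38*(-⅓) = -38/3 ≈ -12.667)
p*41 - 7 = -38/3*41 - 7 = -1558/3 - 7 = -1579/3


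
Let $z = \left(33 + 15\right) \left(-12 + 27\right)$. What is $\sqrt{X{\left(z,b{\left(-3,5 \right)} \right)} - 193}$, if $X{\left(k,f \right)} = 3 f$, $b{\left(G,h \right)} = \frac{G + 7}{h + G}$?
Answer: $i \sqrt{187} \approx 13.675 i$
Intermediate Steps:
$b{\left(G,h \right)} = \frac{7 + G}{G + h}$
$z = 720$ ($z = 48 \cdot 15 = 720$)
$\sqrt{X{\left(z,b{\left(-3,5 \right)} \right)} - 193} = \sqrt{3 \frac{7 - 3}{-3 + 5} - 193} = \sqrt{3 \cdot \frac{1}{2} \cdot 4 - 193} = \sqrt{3 \cdot 2 - 193} = \sqrt{6 - 193} = \sqrt{-187} = i \sqrt{187}$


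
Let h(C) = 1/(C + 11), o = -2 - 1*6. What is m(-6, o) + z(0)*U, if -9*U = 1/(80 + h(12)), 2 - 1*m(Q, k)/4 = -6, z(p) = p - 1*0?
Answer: 32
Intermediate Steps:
z(p) = p (z(p) = p + 0 = p)
o = -8 (o = -2 - 6 = -8)
m(Q, k) = 32 (m(Q, k) = 8 - 4*(-6) = 8 + 24 = 32)
h(C) = 1/(11 + C)
U = -23/16569 (U = -1/(9*(80 + 1/(11 + 12))) = -1/(9*(80 + 1/23)) = -1/(9*1841/23) = -⅑*23/1841 = -23/16569 ≈ -0.0013881)
m(-6, o) + z(0)*U = 32 + 0*(-23/16569) = 32 + 0 = 32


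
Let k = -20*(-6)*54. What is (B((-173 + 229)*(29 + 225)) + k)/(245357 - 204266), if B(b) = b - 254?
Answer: 20450/41091 ≈ 0.49768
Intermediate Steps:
k = 6480 (k = 120*54 = 6480)
B(b) = -254 + b
(B((-173 + 229)*(29 + 225)) + k)/(245357 - 204266) = ((-254 + (-173 + 229)*(29 + 225)) + 6480)/(245357 - 204266) = ((-254 + 56*254) + 6480)/41091 = ((-254 + 14224) + 6480)*(1/41091) = (13970 + 6480)*(1/41091) = 20450*(1/41091) = 20450/41091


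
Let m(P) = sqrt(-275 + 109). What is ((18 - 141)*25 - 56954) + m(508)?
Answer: -60029 + I*sqrt(166) ≈ -60029.0 + 12.884*I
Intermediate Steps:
m(P) = I*sqrt(166) (m(P) = sqrt(-166) = I*sqrt(166))
((18 - 141)*25 - 56954) + m(508) = ((18 - 141)*25 - 56954) + I*sqrt(166) = (-123*25 - 56954) + I*sqrt(166) = (-3075 - 56954) + I*sqrt(166) = -60029 + I*sqrt(166)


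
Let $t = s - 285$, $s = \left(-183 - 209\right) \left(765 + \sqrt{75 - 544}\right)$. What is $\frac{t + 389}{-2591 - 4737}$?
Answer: $\frac{9368}{229} + \frac{49 i \sqrt{469}}{916} \approx 40.908 + 1.1585 i$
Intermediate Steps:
$s = -299880 - 392 i \sqrt{469}$ ($s = - 392 \left(765 + \sqrt{-469}\right) = - 392 \left(765 + i \sqrt{469}\right) = -299880 - 392 i \sqrt{469} \approx -2.9988 \cdot 10^{5} - 8489.3 i$)
$t = -300165 - 392 i \sqrt{469}$ ($t = \left(-299880 - 392 i \sqrt{469}\right) - 285 = -300165 - 392 i \sqrt{469} \approx -3.0017 \cdot 10^{5} - 8489.3 i$)
$\frac{t + 389}{-2591 - 4737} = \frac{\left(-300165 - 392 i \sqrt{469}\right) + 389}{-2591 - 4737} = \frac{-299776 - 392 i \sqrt{469}}{-7328} = \left(-299776 - 392 i \sqrt{469}\right) \left(- \frac{1}{7328}\right) = \frac{9368}{229} + \frac{49 i \sqrt{469}}{916}$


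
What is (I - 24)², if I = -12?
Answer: 1296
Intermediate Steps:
(I - 24)² = (-12 - 24)² = (-36)² = 1296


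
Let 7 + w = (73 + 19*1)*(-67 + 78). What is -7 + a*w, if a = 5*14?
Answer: 70343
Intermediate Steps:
w = 1005 (w = -7 + (73 + 19*1)*(-67 + 78) = -7 + (73 + 19)*11 = -7 + 92*11 = -7 + 1012 = 1005)
a = 70
-7 + a*w = -7 + 70*1005 = -7 + 70350 = 70343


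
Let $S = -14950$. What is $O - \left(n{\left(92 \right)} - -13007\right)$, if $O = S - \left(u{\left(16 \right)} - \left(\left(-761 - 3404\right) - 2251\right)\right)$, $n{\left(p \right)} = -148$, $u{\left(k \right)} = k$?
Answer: $-34241$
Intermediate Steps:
$O = -21382$ ($O = -14950 - \left(16 - \left(\left(-761 - 3404\right) - 2251\right)\right) = -14950 - \left(16 - \left(-4165 - 2251\right)\right) = -14950 - \left(16 - -6416\right) = -14950 - \left(16 + 6416\right) = -14950 - 6432 = -21382$)
$O - \left(n{\left(92 \right)} - -13007\right) = -21382 - \left(-148 - -13007\right) = -21382 - \left(-148 + 13007\right) = -21382 - 12859 = -34241$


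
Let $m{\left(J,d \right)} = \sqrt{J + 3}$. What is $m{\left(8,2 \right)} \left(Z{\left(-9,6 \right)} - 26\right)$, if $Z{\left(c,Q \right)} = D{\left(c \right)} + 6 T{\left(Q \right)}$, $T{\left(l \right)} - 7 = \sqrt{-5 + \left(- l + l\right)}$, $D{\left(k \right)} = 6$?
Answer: $22 \sqrt{11} + 6 i \sqrt{55} \approx 72.966 + 44.497 i$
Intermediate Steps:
$T{\left(l \right)} = 7 + i \sqrt{5}$ ($T{\left(l \right)} = 7 + \sqrt{-5 + \left(- l + l\right)} = 7 + \sqrt{-5 + 0} = 7 + \sqrt{-5} = 7 + i \sqrt{5}$)
$Z{\left(c,Q \right)} = 48 + 6 i \sqrt{5}$ ($Z{\left(c,Q \right)} = 6 + 6 \left(7 + i \sqrt{5}\right) = 6 + \left(42 + 6 i \sqrt{5}\right) = 48 + 6 i \sqrt{5}$)
$m{\left(J,d \right)} = \sqrt{3 + J}$
$m{\left(8,2 \right)} \left(Z{\left(-9,6 \right)} - 26\right) = \sqrt{3 + 8} \left(\left(48 + 6 i \sqrt{5}\right) - 26\right) = \sqrt{11} \left(22 + 6 i \sqrt{5}\right)$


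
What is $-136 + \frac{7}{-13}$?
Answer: $- \frac{1775}{13} \approx -136.54$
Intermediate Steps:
$-136 + \frac{7}{-13} = -136 + 7 \left(- \frac{1}{13}\right) = -136 - \frac{7}{13} = - \frac{1775}{13}$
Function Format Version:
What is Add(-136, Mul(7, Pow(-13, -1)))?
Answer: Rational(-1775, 13) ≈ -136.54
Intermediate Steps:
Add(-136, Mul(7, Pow(-13, -1))) = Add(-136, Mul(7, Rational(-1, 13))) = Add(-136, Rational(-7, 13)) = Rational(-1775, 13)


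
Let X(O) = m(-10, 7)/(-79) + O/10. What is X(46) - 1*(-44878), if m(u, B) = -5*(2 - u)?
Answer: 17728927/395 ≈ 44883.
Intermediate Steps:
m(u, B) = -10 + 5*u
X(O) = 60/79 + O/10 (X(O) = (-10 + 5*(-10))/(-79) + O/10 = (-10 - 50)*(-1/79) + O*(1/10) = -60*(-1/79) + O/10 = 60/79 + O/10)
X(46) - 1*(-44878) = (60/79 + (1/10)*46) - 1*(-44878) = (60/79 + 23/5) + 44878 = 2117/395 + 44878 = 17728927/395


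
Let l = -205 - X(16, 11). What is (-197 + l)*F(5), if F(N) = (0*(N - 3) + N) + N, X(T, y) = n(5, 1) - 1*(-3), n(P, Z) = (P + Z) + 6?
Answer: -4170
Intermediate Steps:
n(P, Z) = 6 + P + Z
X(T, y) = 15 (X(T, y) = (6 + 5 + 1) - 1*(-3) = 12 + 3 = 15)
F(N) = 2*N (F(N) = (0*(-3 + N) + N) + N = (0 + N) + N = N + N = 2*N)
l = -220 (l = -205 - 1*15 = -205 - 15 = -220)
(-197 + l)*F(5) = (-197 - 220)*(2*5) = -417*10 = -4170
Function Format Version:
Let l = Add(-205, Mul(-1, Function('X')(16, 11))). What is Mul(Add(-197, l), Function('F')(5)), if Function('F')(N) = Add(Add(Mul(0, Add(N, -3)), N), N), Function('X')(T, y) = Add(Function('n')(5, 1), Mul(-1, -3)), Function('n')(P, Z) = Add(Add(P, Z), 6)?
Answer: -4170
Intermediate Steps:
Function('n')(P, Z) = Add(6, P, Z)
Function('X')(T, y) = 15 (Function('X')(T, y) = Add(Add(6, 5, 1), Mul(-1, -3)) = Add(12, 3) = 15)
Function('F')(N) = Mul(2, N) (Function('F')(N) = Add(Add(Mul(0, Add(-3, N)), N), N) = Add(Add(0, N), N) = Add(N, N) = Mul(2, N))
l = -220 (l = Add(-205, Mul(-1, 15)) = Add(-205, -15) = -220)
Mul(Add(-197, l), Function('F')(5)) = Mul(Add(-197, -220), Mul(2, 5)) = Mul(-417, 10) = -4170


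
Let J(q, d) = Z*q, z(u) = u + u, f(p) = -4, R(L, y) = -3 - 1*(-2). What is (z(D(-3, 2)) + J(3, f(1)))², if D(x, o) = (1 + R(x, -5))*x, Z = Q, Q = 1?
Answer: 9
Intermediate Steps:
R(L, y) = -1 (R(L, y) = -3 + 2 = -1)
Z = 1
D(x, o) = 0 (D(x, o) = (1 - 1)*x = 0*x = 0)
z(u) = 2*u
J(q, d) = q (J(q, d) = 1*q = q)
(z(D(-3, 2)) + J(3, f(1)))² = (2*0 + 3)² = (0 + 3)² = 3² = 9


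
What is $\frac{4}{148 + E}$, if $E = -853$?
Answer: $- \frac{4}{705} \approx -0.0056738$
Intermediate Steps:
$\frac{4}{148 + E} = \frac{4}{148 - 853} = \frac{4}{-705} = 4 \left(- \frac{1}{705}\right) = - \frac{4}{705}$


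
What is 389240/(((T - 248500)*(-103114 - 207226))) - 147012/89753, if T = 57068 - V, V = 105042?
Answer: -1285761131935/784978212199 ≈ -1.6380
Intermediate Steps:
T = -47974 (T = 57068 - 1*105042 = 57068 - 105042 = -47974)
389240/(((T - 248500)*(-103114 - 207226))) - 147012/89753 = 389240/(((-47974 - 248500)*(-103114 - 207226))) - 147012/89753 = 389240/((-296474*(-310340))) - 147012*1/89753 = 389240/92007741160 - 147012/89753 = 389240*(1/92007741160) - 147012/89753 = 37/8745983 - 147012/89753 = -1285761131935/784978212199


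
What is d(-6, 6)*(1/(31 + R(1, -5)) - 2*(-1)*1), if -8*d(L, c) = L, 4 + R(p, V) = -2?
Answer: 153/100 ≈ 1.5300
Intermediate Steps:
R(p, V) = -6 (R(p, V) = -4 - 2 = -6)
d(L, c) = -L/8
d(-6, 6)*(1/(31 + R(1, -5)) - 2*(-1)*1) = (-⅛*(-6))*(1/(31 - 6) - 2*(-1)*1) = 3*(1/25 + 2*1)/4 = 3*(1/25 + 2)/4 = (¾)*(51/25) = 153/100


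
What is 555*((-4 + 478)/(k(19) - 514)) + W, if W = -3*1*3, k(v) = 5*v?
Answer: -266841/419 ≈ -636.85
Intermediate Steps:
W = -9 (W = -3*3 = -9)
555*((-4 + 478)/(k(19) - 514)) + W = 555*((-4 + 478)/(5*19 - 514)) - 9 = 555*(474/(95 - 514)) - 9 = 555*(474/(-419)) - 9 = 555*(474*(-1/419)) - 9 = 555*(-474/419) - 9 = -263070/419 - 9 = -266841/419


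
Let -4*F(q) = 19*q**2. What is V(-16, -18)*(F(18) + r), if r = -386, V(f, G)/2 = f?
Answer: 61600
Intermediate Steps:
V(f, G) = 2*f
F(q) = -19*q**2/4
V(-16, -18)*(F(18) + r) = (2*(-16))*(-19/4*18**2 - 386) = -32*(-19/4*324 - 386) = -32*(-1539 - 386) = -32*(-1925) = 61600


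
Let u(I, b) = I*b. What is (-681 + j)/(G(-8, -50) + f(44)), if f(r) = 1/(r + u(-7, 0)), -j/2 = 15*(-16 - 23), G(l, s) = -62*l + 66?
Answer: 7172/8243 ≈ 0.87007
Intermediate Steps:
G(l, s) = 66 - 62*l
j = 1170 (j = -30*(-16 - 23) = -30*(-39) = -2*(-585) = 1170)
f(r) = 1/r (f(r) = 1/(r - 7*0) = 1/(r + 0) = 1/r)
(-681 + j)/(G(-8, -50) + f(44)) = (-681 + 1170)/((66 - 62*(-8)) + 1/44) = 489/((66 + 496) + 1/44) = 489/(562 + 1/44) = 489/(24729/44) = 489*(44/24729) = 7172/8243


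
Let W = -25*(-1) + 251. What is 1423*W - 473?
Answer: 392275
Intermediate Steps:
W = 276 (W = 25 + 251 = 276)
1423*W - 473 = 1423*276 - 473 = 392748 - 473 = 392275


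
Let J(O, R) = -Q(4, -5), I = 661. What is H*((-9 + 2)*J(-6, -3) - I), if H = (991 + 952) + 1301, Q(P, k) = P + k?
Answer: -2166992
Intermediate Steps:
J(O, R) = 1 (J(O, R) = -(4 - 5) = -1*(-1) = 1)
H = 3244 (H = 1943 + 1301 = 3244)
H*((-9 + 2)*J(-6, -3) - I) = 3244*((-9 + 2)*1 - 1*661) = 3244*(-7*1 - 661) = 3244*(-7 - 661) = 3244*(-668) = -2166992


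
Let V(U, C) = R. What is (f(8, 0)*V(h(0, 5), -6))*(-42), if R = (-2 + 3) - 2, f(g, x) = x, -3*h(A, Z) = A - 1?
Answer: 0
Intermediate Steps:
h(A, Z) = ⅓ - A/3 (h(A, Z) = -(A - 1)/3 = -(-1 + A)/3 = ⅓ - A/3)
R = -1 (R = 1 - 2 = -1)
V(U, C) = -1
(f(8, 0)*V(h(0, 5), -6))*(-42) = (0*(-1))*(-42) = 0*(-42) = 0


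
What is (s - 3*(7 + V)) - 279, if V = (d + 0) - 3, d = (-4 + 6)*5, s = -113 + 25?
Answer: -409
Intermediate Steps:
s = -88
d = 10 (d = 2*5 = 10)
V = 7 (V = (10 + 0) - 3 = 10 - 3 = 7)
(s - 3*(7 + V)) - 279 = (-88 - 3*(7 + 7)) - 279 = (-88 - 3*14) - 279 = (-88 - 42) - 279 = -130 - 279 = -409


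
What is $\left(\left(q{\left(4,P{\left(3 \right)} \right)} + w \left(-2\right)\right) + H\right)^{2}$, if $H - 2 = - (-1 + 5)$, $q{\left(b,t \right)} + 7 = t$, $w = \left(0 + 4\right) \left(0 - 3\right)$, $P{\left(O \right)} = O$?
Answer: $324$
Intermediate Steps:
$w = -12$ ($w = 4 \left(-3\right) = -12$)
$q{\left(b,t \right)} = -7 + t$
$H = -2$ ($H = 2 - \left(-1 + 5\right) = 2 - 4 = -2$)
$\left(\left(q{\left(4,P{\left(3 \right)} \right)} + w \left(-2\right)\right) + H\right)^{2} = \left(\left(\left(-7 + 3\right) - -24\right) - 2\right)^{2} = \left(\left(-4 + 24\right) - 2\right)^{2} = \left(20 - 2\right)^{2} = 18^{2} = 324$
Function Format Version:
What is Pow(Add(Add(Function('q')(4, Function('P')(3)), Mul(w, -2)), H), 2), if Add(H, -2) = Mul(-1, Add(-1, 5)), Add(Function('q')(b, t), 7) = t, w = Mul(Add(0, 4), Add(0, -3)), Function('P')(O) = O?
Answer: 324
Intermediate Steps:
w = -12 (w = Mul(4, -3) = -12)
Function('q')(b, t) = Add(-7, t)
H = -2 (H = Add(2, Mul(-1, Add(-1, 5))) = Add(2, Mul(-1, 4)) = Add(2, -4) = -2)
Pow(Add(Add(Function('q')(4, Function('P')(3)), Mul(w, -2)), H), 2) = Pow(Add(Add(Add(-7, 3), Mul(-12, -2)), -2), 2) = Pow(Add(Add(-4, 24), -2), 2) = Pow(Add(20, -2), 2) = Pow(18, 2) = 324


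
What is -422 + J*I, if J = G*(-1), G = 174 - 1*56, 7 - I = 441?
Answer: 50790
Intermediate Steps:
I = -434 (I = 7 - 1*441 = 7 - 441 = -434)
G = 118 (G = 174 - 56 = 118)
J = -118 (J = 118*(-1) = -118)
-422 + J*I = -422 - 118*(-434) = -422 + 51212 = 50790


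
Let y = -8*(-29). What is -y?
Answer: -232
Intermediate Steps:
y = 232
-y = -1*232 = -232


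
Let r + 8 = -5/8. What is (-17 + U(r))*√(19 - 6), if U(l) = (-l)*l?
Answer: -5849*√13/64 ≈ -329.51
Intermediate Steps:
r = -69/8 (r = -8 - 5/8 = -69/8 ≈ -8.6250)
U(l) = -l²
(-17 + U(r))*√(19 - 6) = (-17 - (-69/8)²)*√(19 - 6) = (-17 - 1*4761/64)*√13 = (-17 - 4761/64)*√13 = -5849*√13/64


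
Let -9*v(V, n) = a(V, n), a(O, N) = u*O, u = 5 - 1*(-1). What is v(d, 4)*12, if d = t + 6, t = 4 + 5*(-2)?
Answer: 0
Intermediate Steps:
t = -6 (t = 4 - 10 = -6)
u = 6 (u = 5 + 1 = 6)
a(O, N) = 6*O
d = 0 (d = -6 + 6 = 0)
v(V, n) = -2*V/3
v(d, 4)*12 = -2/3*0*12 = 0*12 = 0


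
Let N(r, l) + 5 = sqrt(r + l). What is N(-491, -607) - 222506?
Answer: -222511 + 3*I*sqrt(122) ≈ -2.2251e+5 + 33.136*I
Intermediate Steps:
N(r, l) = -5 + sqrt(l + r) (N(r, l) = -5 + sqrt(r + l) = -5 + sqrt(l + r))
N(-491, -607) - 222506 = (-5 + sqrt(-607 - 491)) - 222506 = (-5 + sqrt(-1098)) - 222506 = (-5 + 3*I*sqrt(122)) - 222506 = -222511 + 3*I*sqrt(122)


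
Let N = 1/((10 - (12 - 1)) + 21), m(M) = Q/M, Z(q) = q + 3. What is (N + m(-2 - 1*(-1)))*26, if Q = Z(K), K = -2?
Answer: -247/10 ≈ -24.700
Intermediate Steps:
Z(q) = 3 + q
Q = 1 (Q = 3 - 2 = 1)
m(M) = 1/M
N = 1/20 (N = 1/((10 - 1*11) + 21) = 1/((10 - 11) + 21) = 1/(-1 + 21) = 1/20 ≈ 0.050000)
(N + m(-2 - 1*(-1)))*26 = (1/20 + 1/(-2 - 1*(-1)))*26 = (1/20 + 1/(-2 + 1))*26 = (1/20 + 1/(-1))*26 = (1/20 - 1)*26 = -19/20*26 = -247/10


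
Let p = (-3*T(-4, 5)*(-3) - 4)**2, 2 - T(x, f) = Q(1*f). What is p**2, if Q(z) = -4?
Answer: 6250000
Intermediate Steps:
T(x, f) = 6 (T(x, f) = 2 - 1*(-4) = 2 + 4 = 6)
p = 2500 (p = (-3*6*(-3) - 4)**2 = (-18*(-3) - 4)**2 = (54 - 4)**2 = 50**2 = 2500)
p**2 = 2500**2 = 6250000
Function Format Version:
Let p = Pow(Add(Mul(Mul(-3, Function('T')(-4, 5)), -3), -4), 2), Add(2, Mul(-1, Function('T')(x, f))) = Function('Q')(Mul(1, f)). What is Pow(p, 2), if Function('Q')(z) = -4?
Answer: 6250000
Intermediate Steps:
Function('T')(x, f) = 6 (Function('T')(x, f) = Add(2, Mul(-1, -4)) = Add(2, 4) = 6)
p = 2500 (p = Pow(Add(Mul(Mul(-3, 6), -3), -4), 2) = Pow(Add(Mul(-18, -3), -4), 2) = Pow(Add(54, -4), 2) = Pow(50, 2) = 2500)
Pow(p, 2) = Pow(2500, 2) = 6250000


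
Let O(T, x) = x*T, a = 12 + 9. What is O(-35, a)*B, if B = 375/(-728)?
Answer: 39375/104 ≈ 378.61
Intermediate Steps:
a = 21
B = -375/728 (B = 375*(-1/728) = -375/728 ≈ -0.51511)
O(T, x) = T*x
O(-35, a)*B = -35*21*(-375/728) = -735*(-375/728) = 39375/104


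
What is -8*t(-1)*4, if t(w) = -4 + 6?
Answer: -64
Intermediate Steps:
t(w) = 2
-8*t(-1)*4 = -8*2*4 = -16*4 = -64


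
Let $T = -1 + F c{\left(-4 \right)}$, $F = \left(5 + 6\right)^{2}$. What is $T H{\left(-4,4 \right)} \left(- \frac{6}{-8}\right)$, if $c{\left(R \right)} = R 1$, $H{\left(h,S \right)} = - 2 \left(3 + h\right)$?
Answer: $- \frac{1455}{2} \approx -727.5$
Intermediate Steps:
$H{\left(h,S \right)} = -6 - 2 h$
$F = 121$ ($F = 11^{2} = 121$)
$c{\left(R \right)} = R$
$T = -485$ ($T = -1 + 121 \left(-4\right) = -1 - 484 = -485$)
$T H{\left(-4,4 \right)} \left(- \frac{6}{-8}\right) = - 485 \left(-6 - -8\right) \left(- \frac{6}{-8}\right) = - 485 \left(-6 + 8\right) \left(\left(-6\right) \left(- \frac{1}{8}\right)\right) = \left(-485\right) 2 \cdot \frac{3}{4} = \left(-970\right) \frac{3}{4} = - \frac{1455}{2}$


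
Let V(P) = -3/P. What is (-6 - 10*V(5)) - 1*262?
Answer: -262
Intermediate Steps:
(-6 - 10*V(5)) - 1*262 = (-6 - (-30)/5) - 1*262 = (-6 - (-30)/5) - 262 = (-6 - 10*(-⅗)) - 262 = (-6 + 6) - 262 = 0 - 262 = -262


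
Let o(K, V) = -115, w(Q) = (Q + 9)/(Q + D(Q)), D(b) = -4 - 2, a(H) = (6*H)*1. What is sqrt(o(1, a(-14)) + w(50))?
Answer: I*sqrt(55011)/22 ≈ 10.661*I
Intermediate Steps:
a(H) = 6*H
D(b) = -6
w(Q) = (9 + Q)/(-6 + Q) (w(Q) = (Q + 9)/(Q - 6) = (9 + Q)/(-6 + Q))
sqrt(o(1, a(-14)) + w(50)) = sqrt(-115 + (9 + 50)/(-6 + 50)) = sqrt(-115 + 59/44) = sqrt(-5001/44) = I*sqrt(55011)/22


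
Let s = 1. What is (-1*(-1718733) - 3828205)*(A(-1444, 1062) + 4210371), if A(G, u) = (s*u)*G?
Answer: -5646725356896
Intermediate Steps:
A(G, u) = G*u (A(G, u) = (1*u)*G = u*G = G*u)
(-1*(-1718733) - 3828205)*(A(-1444, 1062) + 4210371) = (-1*(-1718733) - 3828205)*(-1444*1062 + 4210371) = (1718733 - 3828205)*(-1533528 + 4210371) = -2109472*2676843 = -5646725356896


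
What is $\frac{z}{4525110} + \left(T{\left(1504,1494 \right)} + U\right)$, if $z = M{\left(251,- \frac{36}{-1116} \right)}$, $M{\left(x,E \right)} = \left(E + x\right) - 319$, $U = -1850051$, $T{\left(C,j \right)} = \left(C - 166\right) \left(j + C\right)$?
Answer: $\frac{303179940013823}{140278410} \approx 2.1613 \cdot 10^{6}$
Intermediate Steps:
$T{\left(C,j \right)} = \left(-166 + C\right) \left(C + j\right)$
$M{\left(x,E \right)} = -319 + E + x$
$z = - \frac{2107}{31}$ ($z = -319 - \frac{36}{-1116} + 251 = -319 - - \frac{1}{31} + 251 = -319 + \frac{1}{31} + 251 = - \frac{2107}{31} \approx -67.968$)
$\frac{z}{4525110} + \left(T{\left(1504,1494 \right)} + U\right) = - \frac{2107}{31 \cdot 4525110} + \left(\left(1504^{2} - 249664 - 248004 + 1504 \cdot 1494\right) - 1850051\right) = \left(- \frac{2107}{31}\right) \frac{1}{4525110} + \left(\left(2262016 - 249664 - 248004 + 2246976\right) - 1850051\right) = - \frac{2107}{140278410} + \left(4011324 - 1850051\right) = - \frac{2107}{140278410} + 2161273 = \frac{303179940013823}{140278410}$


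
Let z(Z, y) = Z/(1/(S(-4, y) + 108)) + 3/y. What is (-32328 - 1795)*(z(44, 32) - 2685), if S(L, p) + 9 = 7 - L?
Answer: -2353224449/32 ≈ -7.3538e+7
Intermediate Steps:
S(L, p) = -2 - L (S(L, p) = -9 + (7 - L) = -2 - L)
z(Z, y) = 3/y + 110*Z (z(Z, y) = Z/(1/((-2 - 1*(-4)) + 108)) + 3/y = Z/(1/((-2 + 4) + 108)) + 3/y = Z/(1/(2 + 108)) + 3/y = Z/(1/110) + 3/y = Z*110 + 3/y = 110*Z + 3/y = 3/y + 110*Z)
(-32328 - 1795)*(z(44, 32) - 2685) = (-32328 - 1795)*((3/32 + 110*44) - 2685) = -34123*((3*(1/32) + 4840) - 2685) = -34123*((3/32 + 4840) - 2685) = -34123*(154883/32 - 2685) = -34123*68963/32 = -2353224449/32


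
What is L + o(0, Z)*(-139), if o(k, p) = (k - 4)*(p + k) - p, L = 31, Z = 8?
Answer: 5591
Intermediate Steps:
o(k, p) = -p + (-4 + k)*(k + p) (o(k, p) = (-4 + k)*(k + p) - p = -p + (-4 + k)*(k + p))
L + o(0, Z)*(-139) = 31 + (0² - 5*8 - 4*0 + 0*8)*(-139) = 31 + (0 - 40 + 0 + 0)*(-139) = 31 - 40*(-139) = 31 + 5560 = 5591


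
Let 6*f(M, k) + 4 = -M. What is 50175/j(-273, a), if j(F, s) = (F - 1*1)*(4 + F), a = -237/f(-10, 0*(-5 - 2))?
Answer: 50175/73706 ≈ 0.68075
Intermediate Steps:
f(M, k) = -⅔ - M/6 (f(M, k) = -⅔ + (-M)/6 = -⅔ - M/6)
a = -237 (a = -237/(-⅔ - ⅙*(-10)) = -237/(-⅔ + 5/3) = -237/1 = -237*1 = -237)
j(F, s) = (-1 + F)*(4 + F) (j(F, s) = (F - 1)*(4 + F) = (-1 + F)*(4 + F))
50175/j(-273, a) = 50175/(-4 + (-273)² + 3*(-273)) = 50175/(-4 + 74529 - 819) = 50175/73706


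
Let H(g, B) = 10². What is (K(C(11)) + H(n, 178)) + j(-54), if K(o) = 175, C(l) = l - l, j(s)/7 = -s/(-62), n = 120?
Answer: 8336/31 ≈ 268.90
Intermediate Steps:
j(s) = 7*s/62 (j(s) = 7*(-s/(-62)) = 7*(-s*(-1)/62) = 7*(-(-1)*s/62) = 7*(s/62) = 7*s/62)
C(l) = 0
H(g, B) = 100
(K(C(11)) + H(n, 178)) + j(-54) = (175 + 100) + (7/62)*(-54) = 275 - 189/31 = 8336/31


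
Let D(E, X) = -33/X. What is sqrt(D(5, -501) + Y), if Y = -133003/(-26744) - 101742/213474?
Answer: sqrt(28801290739806087874042)/79452318796 ≈ 2.1360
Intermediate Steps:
Y = 4278615729/951524776 (Y = -133003*(-1/26744) - 101742*1/213474 = 133003/26744 - 16957/35579 = 4278615729/951524776 ≈ 4.4966)
sqrt(D(5, -501) + Y) = sqrt(-33/(-501) + 4278615729/951524776) = sqrt(-33*(-1/501) + 4278615729/951524776) = sqrt(11/167 + 4278615729/951524776) = sqrt(724995599279/158904637592) = sqrt(28801290739806087874042)/79452318796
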